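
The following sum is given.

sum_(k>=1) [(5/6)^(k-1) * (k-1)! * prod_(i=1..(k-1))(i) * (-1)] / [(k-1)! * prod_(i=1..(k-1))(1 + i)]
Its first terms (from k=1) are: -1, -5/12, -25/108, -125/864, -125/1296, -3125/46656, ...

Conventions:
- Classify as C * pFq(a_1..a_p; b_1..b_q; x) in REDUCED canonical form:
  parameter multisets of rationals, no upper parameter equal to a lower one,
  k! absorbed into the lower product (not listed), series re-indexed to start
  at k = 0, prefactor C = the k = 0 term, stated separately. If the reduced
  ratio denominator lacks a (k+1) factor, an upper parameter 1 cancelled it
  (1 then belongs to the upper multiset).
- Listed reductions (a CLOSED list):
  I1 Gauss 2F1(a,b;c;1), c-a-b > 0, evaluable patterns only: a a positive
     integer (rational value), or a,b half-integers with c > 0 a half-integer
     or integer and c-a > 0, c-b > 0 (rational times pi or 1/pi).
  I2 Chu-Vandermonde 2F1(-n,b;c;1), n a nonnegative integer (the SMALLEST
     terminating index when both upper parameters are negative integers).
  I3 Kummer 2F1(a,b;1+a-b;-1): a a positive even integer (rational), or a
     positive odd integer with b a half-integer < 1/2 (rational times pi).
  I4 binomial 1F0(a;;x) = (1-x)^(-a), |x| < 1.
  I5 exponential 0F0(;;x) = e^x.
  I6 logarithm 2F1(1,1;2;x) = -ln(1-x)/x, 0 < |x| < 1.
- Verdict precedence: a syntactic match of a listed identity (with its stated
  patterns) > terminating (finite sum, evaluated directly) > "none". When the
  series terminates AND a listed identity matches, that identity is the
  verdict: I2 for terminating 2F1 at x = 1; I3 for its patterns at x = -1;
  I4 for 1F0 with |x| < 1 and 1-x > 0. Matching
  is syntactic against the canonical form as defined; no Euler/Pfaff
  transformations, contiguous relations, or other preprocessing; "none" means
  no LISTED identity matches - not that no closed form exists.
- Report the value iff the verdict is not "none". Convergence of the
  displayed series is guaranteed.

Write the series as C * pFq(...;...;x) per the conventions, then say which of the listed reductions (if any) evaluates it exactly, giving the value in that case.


Prefactor -1, argument 5/6: 2F1 with upper {1, 1} over lower {2}. Verdict: this is the logarithmic series (I6) (the logarithm: parameters (1,1;2), x = 5/6). Value: (6/5) * ln(1/6).

The tell: from the first term -1: the factorial ratio (C = -1) (k+a-1)!/(a-1)! is a rising factorial (a)_k.
Step ratio: r(k) = (5/6) * (k+1) (k+1) / [(k+2) (k+1)] - rational in k, leading ratio (5/6); with t_0 = -1, classification follows.


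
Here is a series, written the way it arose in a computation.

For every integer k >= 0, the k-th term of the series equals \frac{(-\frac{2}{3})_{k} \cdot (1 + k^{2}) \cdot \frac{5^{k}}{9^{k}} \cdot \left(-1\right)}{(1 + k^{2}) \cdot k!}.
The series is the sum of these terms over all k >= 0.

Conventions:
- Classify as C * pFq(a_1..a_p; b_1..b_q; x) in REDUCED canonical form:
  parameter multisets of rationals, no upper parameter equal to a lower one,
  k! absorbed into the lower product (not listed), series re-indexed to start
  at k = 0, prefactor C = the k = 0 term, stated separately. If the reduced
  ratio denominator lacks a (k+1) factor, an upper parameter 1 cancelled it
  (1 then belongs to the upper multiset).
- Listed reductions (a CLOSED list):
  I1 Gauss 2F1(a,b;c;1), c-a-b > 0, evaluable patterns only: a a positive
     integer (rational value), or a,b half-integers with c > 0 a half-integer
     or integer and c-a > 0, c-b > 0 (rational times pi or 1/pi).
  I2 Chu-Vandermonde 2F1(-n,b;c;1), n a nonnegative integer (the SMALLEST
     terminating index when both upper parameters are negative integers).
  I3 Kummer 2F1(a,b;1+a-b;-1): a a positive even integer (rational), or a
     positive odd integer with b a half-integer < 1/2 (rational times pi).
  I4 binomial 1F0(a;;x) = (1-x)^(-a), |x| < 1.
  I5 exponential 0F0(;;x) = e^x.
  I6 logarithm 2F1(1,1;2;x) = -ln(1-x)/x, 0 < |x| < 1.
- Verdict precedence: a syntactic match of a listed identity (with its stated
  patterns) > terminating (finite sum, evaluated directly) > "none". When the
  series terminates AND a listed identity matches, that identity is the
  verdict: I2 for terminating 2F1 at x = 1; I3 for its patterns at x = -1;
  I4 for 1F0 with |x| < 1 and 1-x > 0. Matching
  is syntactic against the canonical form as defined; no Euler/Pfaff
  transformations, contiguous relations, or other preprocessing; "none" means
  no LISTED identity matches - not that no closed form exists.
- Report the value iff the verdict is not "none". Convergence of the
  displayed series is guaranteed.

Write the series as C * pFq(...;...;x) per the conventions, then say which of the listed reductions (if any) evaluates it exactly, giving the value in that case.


Reduced: x = \frac{5}{9}, 1F0, upper = {-\frac{2}{3}}, lower = {-}, C = -1. Verdict: this is the I4 binomial reduction (the 1F0 binomial series: exponent 2/3, x = \frac{5}{9}). Sum: \left(-1\right) \cdot \left(\frac{4}{9}\right)^{\frac{2}{3}}.

First insight: x = \frac{5}{9} and the two geometric factors (C = -1) combine into one argument.
Consecutive-term ratio: r(k) = \frac{5}{9} * (k-\frac{2}{3}) / [(k+1)] - rational in k. x = \frac{5}{9}; t_0 = -1; negate the roots.


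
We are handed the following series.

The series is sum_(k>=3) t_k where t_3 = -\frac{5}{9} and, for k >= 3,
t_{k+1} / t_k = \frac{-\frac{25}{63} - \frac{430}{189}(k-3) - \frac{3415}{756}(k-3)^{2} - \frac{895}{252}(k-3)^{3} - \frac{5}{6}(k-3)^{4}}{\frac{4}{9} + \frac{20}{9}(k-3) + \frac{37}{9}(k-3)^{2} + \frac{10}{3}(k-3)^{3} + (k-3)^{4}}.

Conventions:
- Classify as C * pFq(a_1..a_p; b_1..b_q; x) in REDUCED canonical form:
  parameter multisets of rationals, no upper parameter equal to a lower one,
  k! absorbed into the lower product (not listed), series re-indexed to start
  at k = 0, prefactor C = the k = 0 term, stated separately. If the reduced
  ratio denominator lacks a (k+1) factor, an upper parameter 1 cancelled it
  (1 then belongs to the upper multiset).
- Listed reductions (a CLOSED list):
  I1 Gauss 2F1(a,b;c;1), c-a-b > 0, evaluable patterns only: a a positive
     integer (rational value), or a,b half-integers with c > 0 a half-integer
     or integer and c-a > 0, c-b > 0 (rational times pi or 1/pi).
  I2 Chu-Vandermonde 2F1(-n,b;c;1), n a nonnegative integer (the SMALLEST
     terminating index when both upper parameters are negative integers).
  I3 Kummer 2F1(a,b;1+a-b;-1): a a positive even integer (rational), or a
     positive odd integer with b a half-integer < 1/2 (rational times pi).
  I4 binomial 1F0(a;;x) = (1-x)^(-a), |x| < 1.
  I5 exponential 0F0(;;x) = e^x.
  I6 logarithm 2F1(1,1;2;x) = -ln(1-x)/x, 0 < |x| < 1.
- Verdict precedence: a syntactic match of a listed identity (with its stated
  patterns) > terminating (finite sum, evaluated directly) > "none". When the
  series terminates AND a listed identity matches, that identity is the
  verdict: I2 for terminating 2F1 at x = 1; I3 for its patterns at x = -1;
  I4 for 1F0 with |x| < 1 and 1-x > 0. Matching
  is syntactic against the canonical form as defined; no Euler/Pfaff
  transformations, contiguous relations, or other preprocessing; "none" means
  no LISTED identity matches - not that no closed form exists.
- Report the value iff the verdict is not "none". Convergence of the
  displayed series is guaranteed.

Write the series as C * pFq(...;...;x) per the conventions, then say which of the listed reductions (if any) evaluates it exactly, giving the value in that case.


The series (x = -\frac{5}{6}) is 2F1: upper {\frac{3}{7}, \frac{5}{2}}, lower {1}, prefactor -\frac{5}{9}. Verdict: none - this 2F1 at x = -\frac{5}{6} matches no listed pattern, and upper {\frac{3}{7}, \frac{5}{2}} holds no stopper.

Key observation: t_0 = -\frac{5}{9} here, and the parameter 2/3 appears in both the upper and lower lists and cancels (alongside the other common factor).
Term ratio: r(k) = -\frac{5}{6} * (k+\frac{3}{7}) (k+\frac{5}{2}) / [(k+1) (k+1)] ; factor over Q: parameters, x = -\frac{5}{6}, and C = -\frac{5}{9}.


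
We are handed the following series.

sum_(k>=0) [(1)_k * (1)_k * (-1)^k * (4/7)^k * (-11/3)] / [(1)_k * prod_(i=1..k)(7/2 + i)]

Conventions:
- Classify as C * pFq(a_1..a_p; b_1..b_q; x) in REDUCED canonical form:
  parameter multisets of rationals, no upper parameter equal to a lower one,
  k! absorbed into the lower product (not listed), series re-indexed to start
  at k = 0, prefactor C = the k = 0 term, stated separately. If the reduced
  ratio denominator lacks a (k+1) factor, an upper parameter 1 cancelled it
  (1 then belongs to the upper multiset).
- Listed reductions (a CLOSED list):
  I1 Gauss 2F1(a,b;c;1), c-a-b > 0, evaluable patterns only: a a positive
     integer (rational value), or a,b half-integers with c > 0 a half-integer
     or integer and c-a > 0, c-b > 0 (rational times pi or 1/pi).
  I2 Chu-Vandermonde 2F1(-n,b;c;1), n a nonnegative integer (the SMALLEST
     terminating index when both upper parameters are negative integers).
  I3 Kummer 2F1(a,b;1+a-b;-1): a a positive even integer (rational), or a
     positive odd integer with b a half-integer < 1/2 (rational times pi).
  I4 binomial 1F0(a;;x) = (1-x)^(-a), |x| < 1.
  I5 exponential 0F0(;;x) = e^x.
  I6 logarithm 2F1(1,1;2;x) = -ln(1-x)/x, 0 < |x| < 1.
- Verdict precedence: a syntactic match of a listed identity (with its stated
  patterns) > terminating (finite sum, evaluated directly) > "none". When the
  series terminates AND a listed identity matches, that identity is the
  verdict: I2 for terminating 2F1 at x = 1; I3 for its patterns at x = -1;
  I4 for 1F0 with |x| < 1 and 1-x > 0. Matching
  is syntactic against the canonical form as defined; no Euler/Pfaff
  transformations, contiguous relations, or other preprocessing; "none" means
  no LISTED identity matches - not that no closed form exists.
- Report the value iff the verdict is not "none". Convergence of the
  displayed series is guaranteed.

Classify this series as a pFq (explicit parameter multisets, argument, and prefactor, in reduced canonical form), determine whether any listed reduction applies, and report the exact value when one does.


This is -11/3 * 2F1(1, 1; 9/2; -4/7) in reduced canonical form. Verdict: none. A 2F1 with upper {1, 1} fits none of I1-I6 at x = -4/7; the sum runs forever.

First insight: t_0 = -11/3 here, and the (-1)^k factor (prefactor -11/3) folds into the argument's sign.
Adjacent-term ratio: r(k) = (-4/7) * (k+1) (k+1) / [(k+9/2) (k+1)] - rational in k. x = (-4/7); t_0 = -11/3; negate the roots.


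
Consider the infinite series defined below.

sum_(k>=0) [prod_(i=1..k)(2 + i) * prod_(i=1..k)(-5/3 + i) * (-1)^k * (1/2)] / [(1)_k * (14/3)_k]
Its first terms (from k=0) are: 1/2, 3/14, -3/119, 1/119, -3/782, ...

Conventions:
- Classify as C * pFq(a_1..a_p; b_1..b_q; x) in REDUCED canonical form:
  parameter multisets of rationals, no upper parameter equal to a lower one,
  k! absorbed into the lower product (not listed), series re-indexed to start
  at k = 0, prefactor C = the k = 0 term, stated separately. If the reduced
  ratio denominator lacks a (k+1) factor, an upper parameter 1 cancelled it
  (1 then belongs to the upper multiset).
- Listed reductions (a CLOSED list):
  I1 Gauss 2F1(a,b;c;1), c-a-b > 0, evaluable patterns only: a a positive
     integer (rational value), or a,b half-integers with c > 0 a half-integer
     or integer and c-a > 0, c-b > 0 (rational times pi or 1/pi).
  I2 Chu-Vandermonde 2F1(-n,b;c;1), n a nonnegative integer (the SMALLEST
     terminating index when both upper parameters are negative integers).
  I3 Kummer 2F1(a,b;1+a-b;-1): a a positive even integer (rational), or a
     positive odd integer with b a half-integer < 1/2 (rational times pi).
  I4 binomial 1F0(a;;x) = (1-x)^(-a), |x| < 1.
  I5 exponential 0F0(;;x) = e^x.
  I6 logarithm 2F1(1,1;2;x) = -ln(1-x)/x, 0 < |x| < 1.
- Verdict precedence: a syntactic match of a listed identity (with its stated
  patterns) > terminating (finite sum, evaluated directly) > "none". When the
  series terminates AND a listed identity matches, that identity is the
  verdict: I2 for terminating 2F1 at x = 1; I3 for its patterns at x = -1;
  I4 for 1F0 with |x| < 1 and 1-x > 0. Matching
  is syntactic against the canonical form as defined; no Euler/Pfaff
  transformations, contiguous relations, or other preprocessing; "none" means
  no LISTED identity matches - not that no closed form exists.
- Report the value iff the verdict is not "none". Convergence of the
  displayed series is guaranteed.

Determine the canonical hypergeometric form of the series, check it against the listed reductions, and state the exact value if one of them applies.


At argument -1: a 2F1 with upper {-2/3, 3}, lower {14/3}, scaled by C = 1/2. Verdict: none. A 2F1 with upper {-2/3, 3} fits none of I1-I6 at x = -1; the sum runs forever.

Structural cue: t_0 being 1/2, the running product (prefactor 1/2) telescopes to a rising factorial.
Term ratio: r(k) = (-1) * (k-2/3) (k+3) / [(k+14/3) (k+1)] - poly over poly, x = (-1) from leading terms; C = 1/2 at k = 0.


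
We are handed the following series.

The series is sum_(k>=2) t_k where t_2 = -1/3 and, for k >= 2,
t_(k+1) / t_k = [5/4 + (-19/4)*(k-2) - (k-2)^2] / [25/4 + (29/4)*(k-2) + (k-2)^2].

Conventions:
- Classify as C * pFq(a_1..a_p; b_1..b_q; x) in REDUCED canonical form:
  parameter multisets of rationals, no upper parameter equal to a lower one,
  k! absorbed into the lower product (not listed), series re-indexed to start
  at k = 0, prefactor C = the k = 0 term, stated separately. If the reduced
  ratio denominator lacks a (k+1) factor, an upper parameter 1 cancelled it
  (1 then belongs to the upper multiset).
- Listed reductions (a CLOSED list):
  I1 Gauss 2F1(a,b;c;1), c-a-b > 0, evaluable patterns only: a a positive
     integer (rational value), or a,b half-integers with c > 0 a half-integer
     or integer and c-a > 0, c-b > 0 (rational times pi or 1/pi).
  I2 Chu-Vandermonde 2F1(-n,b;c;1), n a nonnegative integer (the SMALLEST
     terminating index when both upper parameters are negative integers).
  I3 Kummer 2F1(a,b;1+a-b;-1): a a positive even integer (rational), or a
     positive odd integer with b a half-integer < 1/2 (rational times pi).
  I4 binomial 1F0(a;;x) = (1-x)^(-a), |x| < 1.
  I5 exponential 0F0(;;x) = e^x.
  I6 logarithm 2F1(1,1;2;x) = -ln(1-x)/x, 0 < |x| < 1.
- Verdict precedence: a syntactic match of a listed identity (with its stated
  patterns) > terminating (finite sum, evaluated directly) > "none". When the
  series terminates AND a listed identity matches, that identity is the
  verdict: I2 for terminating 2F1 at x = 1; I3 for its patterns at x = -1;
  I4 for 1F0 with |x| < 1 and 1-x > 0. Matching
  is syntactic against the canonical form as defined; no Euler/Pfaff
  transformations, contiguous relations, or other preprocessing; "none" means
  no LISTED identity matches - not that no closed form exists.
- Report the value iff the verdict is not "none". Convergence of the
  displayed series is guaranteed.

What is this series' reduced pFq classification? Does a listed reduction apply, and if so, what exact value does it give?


Reduced: x = -1, 2F1, upper = {-1/4, 5}, lower = {25/4}, C = -1/3. Verdict: none. Every listed pattern misses the 2F1 form at -1, upper {-1/4, 5}.

Structural cue: from the first term -1/3: factor the ratio over Q (prefactor -1/3): negated roots = parameters.
Ratio: r(k) = (-1) * (k-1/4) (k+5) / [(k+25/4) (k+1)] - rational; roots negated = parameters, x = (-1), C = -1/3.


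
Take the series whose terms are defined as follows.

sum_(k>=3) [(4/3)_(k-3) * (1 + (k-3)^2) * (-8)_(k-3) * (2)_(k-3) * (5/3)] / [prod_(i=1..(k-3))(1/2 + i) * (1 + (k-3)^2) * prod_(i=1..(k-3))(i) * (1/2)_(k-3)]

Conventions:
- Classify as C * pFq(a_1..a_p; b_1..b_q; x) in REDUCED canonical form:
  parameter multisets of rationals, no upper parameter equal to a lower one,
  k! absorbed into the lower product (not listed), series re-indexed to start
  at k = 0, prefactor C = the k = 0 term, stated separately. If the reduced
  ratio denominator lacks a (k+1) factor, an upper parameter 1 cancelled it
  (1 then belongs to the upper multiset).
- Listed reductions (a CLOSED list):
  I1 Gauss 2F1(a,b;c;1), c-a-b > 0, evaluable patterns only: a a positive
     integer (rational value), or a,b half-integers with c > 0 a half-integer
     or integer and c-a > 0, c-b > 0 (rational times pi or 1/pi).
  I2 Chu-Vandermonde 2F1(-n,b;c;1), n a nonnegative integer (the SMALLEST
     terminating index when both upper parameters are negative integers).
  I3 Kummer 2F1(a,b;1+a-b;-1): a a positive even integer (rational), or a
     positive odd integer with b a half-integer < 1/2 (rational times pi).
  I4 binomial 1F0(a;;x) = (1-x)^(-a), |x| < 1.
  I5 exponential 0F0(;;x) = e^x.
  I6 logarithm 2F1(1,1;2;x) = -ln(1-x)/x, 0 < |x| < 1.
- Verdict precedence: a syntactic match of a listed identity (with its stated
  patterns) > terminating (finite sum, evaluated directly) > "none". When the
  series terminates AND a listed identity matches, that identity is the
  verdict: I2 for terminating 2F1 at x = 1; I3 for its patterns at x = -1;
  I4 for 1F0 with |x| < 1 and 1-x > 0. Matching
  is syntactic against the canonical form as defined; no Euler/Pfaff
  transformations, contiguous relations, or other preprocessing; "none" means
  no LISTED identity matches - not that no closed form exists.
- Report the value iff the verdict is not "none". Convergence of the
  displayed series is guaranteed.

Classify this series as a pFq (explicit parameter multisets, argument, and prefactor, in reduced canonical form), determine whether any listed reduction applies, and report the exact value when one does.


With C = 5/3: the canonical form is 3F2(-8, 4/3, 2; 1/2, 3/2; 1). Verdict: terminating - no listed pattern fits, but -8 in the upper list cuts the series at k = 8; direct evaluation. Exact value: 721702585/42633791343.

Key step: t_0 = 5/3 here, and the factor k^2 + 1 cancels (top and bottom), leaving C = 5/3.
Consecutive-term ratio: r(k) = 1 * (k-8) (k+4/3) (k+2) / [(k+1/2) (k+3/2) (k+1)] - rational; roots negated = parameters, x = 1, C = 5/3.


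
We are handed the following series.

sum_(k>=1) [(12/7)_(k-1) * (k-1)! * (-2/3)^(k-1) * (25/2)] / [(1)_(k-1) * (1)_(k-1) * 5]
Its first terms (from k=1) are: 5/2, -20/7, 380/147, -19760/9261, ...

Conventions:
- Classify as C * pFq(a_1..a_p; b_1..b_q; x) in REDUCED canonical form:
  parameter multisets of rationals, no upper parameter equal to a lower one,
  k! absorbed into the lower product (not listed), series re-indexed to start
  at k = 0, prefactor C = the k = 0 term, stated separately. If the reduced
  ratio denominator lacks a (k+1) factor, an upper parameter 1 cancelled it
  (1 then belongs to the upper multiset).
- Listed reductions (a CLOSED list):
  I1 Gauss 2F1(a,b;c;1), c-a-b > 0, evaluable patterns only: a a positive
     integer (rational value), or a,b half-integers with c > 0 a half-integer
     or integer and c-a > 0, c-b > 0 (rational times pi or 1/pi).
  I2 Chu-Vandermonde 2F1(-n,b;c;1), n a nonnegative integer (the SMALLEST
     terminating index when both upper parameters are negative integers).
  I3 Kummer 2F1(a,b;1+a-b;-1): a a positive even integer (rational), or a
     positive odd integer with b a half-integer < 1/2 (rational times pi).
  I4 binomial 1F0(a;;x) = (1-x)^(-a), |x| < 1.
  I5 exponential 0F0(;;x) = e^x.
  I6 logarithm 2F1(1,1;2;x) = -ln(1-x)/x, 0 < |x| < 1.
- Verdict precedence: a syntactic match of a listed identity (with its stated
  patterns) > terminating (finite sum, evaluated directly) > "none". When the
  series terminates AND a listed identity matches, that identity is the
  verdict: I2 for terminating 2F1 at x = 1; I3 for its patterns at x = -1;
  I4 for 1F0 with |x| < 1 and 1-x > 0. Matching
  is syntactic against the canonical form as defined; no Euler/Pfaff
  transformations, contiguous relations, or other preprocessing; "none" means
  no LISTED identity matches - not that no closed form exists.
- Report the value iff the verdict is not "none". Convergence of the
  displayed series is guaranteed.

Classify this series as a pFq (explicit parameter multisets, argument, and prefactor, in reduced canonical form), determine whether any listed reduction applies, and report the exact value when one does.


The series (x = -2/3) is 1F0: upper {12/7}, lower {-}, prefactor 5/2. Verdict (x = -2/3): the I4 binomial reduction applies (the 1F0 binomial series: exponent -12/7, x = -2/3). Value: (5/2) * (5/3)^(-12/7).

Key observation: from the first term 5/2: the constant factors (C = 5/2, x = -2/3) combine into one prefactor.
Step ratio: r(k) = (-2/3) * (k+12/7) / [(k+1)] - rational in k, leading ratio (-2/3); with t_0 = 5/2, classification follows.


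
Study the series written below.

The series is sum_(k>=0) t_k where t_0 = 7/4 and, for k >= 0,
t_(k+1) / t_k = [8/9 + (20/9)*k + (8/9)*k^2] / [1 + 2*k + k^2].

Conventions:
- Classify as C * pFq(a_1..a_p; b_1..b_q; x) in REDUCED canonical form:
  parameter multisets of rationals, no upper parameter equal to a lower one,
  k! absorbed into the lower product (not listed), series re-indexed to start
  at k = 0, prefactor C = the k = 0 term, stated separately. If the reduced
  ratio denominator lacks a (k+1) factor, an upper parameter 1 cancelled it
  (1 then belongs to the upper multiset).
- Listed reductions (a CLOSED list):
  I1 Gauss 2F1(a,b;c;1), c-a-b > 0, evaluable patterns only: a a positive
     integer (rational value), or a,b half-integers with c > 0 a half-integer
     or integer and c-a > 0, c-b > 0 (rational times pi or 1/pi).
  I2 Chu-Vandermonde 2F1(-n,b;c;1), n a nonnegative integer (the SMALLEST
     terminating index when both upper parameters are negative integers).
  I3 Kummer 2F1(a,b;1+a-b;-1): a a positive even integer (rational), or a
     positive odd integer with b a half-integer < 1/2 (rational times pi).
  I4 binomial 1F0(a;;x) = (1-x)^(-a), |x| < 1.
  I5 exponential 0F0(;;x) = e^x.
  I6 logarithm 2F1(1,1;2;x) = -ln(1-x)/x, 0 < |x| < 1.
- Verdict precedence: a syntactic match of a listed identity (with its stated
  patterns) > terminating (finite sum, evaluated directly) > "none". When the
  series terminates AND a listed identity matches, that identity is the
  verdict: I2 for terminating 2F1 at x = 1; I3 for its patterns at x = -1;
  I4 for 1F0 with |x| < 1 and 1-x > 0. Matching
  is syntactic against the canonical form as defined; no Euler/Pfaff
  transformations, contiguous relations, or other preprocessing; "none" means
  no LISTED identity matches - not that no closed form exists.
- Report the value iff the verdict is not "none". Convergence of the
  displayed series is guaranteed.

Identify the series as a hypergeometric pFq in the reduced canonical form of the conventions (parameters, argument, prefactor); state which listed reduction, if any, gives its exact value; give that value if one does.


The tell: x = (8/9) and the expanded ratio factors over Q; prefactor 7/4, roots give parameters.
Ratio: r(k) = (8/9) * (k+1/2) (k+2) / [(k+1) (k+1)] - rational; roots negated = parameters, x = (8/9), C = 7/4.

Prefactor 7/4, argument 8/9: 2F1 with upper {1/2, 2} over lower {1}. Verdict: none. A 2F1 with upper {1/2, 2} fits none of I1-I6 at x = 8/9; the sum runs forever.


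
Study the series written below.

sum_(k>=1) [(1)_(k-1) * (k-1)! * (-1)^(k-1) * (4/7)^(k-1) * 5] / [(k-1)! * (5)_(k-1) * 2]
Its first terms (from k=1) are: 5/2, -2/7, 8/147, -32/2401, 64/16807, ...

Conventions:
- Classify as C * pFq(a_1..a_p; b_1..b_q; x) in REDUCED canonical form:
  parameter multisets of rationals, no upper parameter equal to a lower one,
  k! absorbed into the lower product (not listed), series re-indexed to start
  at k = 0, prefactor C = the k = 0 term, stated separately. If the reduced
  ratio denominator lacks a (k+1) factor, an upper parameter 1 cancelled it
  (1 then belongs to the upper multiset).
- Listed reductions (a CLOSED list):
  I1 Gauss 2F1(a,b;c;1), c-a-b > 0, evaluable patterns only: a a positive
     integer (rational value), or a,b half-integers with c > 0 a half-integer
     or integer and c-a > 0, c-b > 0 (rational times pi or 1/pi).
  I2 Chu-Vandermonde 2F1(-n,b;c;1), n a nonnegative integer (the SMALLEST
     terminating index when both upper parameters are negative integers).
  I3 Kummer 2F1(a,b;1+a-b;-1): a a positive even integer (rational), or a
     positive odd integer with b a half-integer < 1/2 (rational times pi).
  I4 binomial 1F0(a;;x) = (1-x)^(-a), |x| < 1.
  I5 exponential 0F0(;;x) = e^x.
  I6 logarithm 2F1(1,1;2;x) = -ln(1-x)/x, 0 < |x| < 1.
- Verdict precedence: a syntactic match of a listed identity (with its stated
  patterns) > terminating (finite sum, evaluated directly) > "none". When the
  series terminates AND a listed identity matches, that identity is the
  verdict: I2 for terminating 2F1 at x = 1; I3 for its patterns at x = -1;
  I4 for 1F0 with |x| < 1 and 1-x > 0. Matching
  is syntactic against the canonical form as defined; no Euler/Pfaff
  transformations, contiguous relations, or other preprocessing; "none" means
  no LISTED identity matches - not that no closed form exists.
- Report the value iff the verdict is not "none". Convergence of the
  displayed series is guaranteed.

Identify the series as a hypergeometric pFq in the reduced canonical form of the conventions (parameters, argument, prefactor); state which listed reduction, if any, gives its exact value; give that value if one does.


At argument -4/7: a 2F1 with upper {1, 1}, lower {5}, scaled by C = 5/2. Verdict: none - this 2F1 at x = -4/7 matches no listed pattern, and upper {1, 1} holds no stopper.

The tell: with t_0 = 5/2, the factorial ratio (C = 5/2, x = -4/7) (k+a-1)!/(a-1)! is a rising factorial (a)_k.
Term ratio: r(k) = (-4/7) * (k+1) (k+1) / [(k+5) (k+1)] - rational in k. x = (-4/7); t_0 = 5/2; negate the roots.


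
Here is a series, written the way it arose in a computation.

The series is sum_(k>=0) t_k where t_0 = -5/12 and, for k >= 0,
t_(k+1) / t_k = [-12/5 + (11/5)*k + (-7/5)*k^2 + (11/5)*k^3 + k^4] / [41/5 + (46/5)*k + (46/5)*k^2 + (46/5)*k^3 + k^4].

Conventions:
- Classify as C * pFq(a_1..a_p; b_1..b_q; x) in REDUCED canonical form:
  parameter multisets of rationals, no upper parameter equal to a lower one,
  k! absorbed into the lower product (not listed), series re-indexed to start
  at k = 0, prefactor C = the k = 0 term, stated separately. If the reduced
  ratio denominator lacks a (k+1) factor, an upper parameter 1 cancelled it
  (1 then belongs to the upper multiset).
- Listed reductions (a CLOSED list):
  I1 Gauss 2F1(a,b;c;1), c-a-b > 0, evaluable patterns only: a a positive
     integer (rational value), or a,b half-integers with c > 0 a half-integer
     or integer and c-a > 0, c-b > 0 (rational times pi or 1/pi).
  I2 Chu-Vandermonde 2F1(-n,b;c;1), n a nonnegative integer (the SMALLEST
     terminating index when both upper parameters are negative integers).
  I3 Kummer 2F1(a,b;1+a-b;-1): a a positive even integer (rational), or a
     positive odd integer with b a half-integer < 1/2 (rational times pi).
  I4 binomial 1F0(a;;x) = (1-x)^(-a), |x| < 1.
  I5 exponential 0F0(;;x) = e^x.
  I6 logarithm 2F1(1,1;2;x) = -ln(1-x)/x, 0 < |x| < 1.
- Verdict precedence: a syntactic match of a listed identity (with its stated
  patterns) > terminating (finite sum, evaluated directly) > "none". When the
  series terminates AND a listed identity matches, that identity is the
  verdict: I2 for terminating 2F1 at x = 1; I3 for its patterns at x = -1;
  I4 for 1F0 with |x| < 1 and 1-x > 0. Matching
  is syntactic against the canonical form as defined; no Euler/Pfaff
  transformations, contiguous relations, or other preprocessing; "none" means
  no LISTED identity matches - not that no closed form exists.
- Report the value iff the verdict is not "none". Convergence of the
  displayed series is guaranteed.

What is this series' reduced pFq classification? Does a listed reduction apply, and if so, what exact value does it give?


Reduced: x = 1, 2F1, upper = {-4/5, 3}, lower = {41/5}, C = -5/12. Verdict (x = 1): the Gauss summation I1 applies (x = 1: the Gamma ratio telescopes since c-a-b = 6 > 0 and a = 3 in Z>0). Sum: -403/1400.

The tell: with t_0 = -5/12, roots of the ratio polynomials (C = -5/12, x = 1) are the negated parameters.
Adjacent-term ratio: r(k) = 1 * (k-4/5) (k+3) / [(k+41/5) (k+1)] - rational in k. x = 1; t_0 = -5/12; negate the roots.


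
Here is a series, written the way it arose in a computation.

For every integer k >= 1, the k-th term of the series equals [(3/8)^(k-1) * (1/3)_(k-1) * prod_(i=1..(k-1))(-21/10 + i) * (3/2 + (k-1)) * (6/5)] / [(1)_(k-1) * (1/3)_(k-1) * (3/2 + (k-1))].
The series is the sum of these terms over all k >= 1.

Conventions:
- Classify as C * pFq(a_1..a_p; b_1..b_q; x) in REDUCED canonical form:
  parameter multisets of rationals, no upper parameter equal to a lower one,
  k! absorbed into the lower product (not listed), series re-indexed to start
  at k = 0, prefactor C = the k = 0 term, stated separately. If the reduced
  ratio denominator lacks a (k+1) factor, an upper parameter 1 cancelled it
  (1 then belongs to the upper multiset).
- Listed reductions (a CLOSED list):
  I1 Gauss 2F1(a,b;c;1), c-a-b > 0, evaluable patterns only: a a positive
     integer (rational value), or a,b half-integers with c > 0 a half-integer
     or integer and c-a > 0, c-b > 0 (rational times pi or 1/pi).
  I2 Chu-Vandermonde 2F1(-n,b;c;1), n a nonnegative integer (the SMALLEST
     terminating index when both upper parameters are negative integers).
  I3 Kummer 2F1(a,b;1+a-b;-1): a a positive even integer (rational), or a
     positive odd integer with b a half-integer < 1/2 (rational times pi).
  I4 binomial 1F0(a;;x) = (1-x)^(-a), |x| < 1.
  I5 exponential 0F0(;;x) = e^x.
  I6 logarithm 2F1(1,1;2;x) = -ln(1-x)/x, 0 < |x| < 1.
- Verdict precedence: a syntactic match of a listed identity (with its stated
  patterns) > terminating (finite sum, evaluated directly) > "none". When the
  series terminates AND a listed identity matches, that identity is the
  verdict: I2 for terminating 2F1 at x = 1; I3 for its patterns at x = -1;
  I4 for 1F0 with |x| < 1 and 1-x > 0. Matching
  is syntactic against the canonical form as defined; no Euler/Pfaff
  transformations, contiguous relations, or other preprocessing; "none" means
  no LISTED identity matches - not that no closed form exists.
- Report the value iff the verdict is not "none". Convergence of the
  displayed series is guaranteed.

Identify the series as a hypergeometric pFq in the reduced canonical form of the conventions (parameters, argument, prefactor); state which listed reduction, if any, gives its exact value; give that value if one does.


x = 3/8 here; the reduced form reads 1F0, upper {-11/10}, lower {-}, C = 6/5. Verdict: binomial (I4) applies (the 1F0 binomial series: exponent 11/10, x = 3/8). Hence: (6/5) * (5/8)^(11/10).

The tell: with t_0 = 6/5, striking the common factor k + 3/2 reduces the term (prefactor 6/5).
Consecutive-term ratio: r(k) = (3/8) * (k-11/10) / [(k+1)] - rational; roots negated = parameters, x = (3/8), C = 6/5.


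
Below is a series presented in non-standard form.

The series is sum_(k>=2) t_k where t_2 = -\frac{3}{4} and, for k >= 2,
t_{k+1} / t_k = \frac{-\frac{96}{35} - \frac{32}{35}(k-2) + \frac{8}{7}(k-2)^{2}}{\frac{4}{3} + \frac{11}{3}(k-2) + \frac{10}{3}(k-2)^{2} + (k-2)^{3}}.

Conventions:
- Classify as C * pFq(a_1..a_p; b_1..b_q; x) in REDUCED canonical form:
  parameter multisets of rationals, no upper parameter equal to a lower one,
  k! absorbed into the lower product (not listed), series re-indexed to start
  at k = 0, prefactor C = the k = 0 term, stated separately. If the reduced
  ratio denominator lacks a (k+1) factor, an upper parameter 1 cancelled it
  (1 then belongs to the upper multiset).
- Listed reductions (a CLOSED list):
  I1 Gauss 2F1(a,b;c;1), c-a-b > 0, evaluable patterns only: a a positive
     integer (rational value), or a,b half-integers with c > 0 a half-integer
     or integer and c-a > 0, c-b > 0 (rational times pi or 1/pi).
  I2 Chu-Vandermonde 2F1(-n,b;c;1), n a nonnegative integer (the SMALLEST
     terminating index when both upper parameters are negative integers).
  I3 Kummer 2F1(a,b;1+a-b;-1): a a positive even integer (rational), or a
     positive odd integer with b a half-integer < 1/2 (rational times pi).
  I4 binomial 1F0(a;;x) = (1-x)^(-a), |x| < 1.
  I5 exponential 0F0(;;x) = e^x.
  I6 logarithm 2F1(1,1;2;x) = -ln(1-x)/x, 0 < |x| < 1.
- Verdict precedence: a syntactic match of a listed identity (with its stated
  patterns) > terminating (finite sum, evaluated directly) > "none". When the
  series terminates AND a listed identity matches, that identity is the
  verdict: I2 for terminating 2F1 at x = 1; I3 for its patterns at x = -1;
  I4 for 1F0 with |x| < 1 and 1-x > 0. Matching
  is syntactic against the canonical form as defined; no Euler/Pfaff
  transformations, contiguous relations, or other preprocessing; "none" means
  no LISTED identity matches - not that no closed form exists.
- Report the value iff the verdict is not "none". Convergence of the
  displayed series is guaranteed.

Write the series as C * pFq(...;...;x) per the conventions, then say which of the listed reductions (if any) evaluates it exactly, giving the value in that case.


Key observation: from the first term -\frac{3}{4}: roots of the ratio polynomials (prefactor -3/4) are the negated parameters.
Term ratio: r(k) = \frac{8}{7} * (k-2) (k+\frac{6}{5}) / [(k+1) (k+\frac{4}{3}) (k+1)] ; factor over Q: parameters, x = \frac{8}{7}, and C = -\frac{3}{4}.

At argument \frac{8}{7}: a 2F2 with upper {-2, \frac{6}{5}}, lower {1, \frac{4}{3}}, scaled by C = -\frac{3}{4}. Verdict: terminating - upper parameter -2 makes this a finite sum (last index 2), evaluated exactly. Its exact value is \frac{12939}{34300}.


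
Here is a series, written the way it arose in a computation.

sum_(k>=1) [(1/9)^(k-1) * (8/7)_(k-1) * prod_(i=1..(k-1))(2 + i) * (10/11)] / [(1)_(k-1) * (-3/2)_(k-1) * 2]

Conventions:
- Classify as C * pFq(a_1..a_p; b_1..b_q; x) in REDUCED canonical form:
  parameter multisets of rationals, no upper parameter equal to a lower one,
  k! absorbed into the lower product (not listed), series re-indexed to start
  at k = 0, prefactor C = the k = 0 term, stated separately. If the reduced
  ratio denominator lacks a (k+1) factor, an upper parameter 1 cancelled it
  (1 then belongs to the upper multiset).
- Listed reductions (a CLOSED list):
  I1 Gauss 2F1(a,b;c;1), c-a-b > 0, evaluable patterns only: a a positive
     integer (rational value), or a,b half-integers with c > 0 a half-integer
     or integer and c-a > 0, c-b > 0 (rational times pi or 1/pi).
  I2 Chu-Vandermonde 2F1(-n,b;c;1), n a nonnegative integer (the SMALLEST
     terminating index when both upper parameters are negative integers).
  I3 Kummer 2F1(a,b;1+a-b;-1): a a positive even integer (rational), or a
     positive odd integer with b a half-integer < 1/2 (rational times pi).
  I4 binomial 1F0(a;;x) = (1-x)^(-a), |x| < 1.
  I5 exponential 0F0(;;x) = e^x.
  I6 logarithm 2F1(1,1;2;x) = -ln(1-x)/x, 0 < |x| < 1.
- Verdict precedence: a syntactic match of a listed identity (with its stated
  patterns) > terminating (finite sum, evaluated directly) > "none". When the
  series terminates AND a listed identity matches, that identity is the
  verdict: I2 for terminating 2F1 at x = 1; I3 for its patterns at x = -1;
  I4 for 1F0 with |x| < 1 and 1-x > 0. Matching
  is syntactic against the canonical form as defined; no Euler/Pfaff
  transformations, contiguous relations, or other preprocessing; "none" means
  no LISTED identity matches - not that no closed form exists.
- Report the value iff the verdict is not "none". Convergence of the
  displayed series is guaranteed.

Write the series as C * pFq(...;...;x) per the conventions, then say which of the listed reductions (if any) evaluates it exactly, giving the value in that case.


At argument 1/9: a 2F1 with upper {8/7, 3}, lower {-3/2}, scaled by C = 5/11. Verdict: none. No listed pattern accepts 2F1(8/7, 3; -3/2; 1/9).

Structural cue: with t_0 = 5/11, the running product (prefactor 5/11) telescopes to a rising factorial.
Adjacent-term ratio: r(k) = (1/9) * (k+8/7) (k+3) / [(k-3/2) (k+1)] - rational in k, leading ratio (1/9); with t_0 = 5/11, classification follows.


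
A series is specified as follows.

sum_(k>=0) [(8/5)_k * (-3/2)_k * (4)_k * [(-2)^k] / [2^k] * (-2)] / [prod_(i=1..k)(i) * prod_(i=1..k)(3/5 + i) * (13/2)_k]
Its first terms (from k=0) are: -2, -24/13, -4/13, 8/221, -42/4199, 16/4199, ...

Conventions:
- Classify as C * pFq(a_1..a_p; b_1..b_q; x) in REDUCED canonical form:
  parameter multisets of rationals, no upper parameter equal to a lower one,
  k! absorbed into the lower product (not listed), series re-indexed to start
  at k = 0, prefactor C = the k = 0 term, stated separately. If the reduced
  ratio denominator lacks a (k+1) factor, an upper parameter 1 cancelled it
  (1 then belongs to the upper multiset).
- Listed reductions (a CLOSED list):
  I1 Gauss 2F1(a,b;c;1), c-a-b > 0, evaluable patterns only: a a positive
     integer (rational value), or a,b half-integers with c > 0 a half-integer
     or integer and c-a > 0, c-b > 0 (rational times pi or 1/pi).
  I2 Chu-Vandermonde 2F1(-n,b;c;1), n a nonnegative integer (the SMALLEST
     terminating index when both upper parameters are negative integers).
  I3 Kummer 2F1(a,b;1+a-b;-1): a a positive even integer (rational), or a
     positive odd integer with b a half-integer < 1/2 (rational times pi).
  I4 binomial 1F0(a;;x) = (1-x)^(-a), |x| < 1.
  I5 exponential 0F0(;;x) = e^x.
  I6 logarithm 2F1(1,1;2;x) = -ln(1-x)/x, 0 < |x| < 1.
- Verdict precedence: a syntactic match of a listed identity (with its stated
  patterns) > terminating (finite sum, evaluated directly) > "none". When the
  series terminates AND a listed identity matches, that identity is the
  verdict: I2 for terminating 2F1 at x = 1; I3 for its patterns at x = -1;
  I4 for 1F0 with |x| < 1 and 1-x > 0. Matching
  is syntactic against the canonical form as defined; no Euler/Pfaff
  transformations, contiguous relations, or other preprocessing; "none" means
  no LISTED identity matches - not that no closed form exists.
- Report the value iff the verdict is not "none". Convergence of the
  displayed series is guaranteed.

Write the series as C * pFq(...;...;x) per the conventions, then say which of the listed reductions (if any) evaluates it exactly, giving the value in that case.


x = -1 here; the reduced form reads 2F1, upper {-3/2, 4}, lower {13/2}, C = -2. Verdict: the Kummer evaluation I3 fires (x = -1; c = 13/2 equals 1+a-b for upper {-3/2, 4}: listed pattern). Sum: -33/8.

Key observation: x = (-1) and the lower running product (C = -2) is a rising factorial.
Step ratio: r(k) = (-1) * (k-3/2) (k+4) / [(k+13/2) (k+1)] - rational in k, leading ratio (-1); with t_0 = -2, classification follows.


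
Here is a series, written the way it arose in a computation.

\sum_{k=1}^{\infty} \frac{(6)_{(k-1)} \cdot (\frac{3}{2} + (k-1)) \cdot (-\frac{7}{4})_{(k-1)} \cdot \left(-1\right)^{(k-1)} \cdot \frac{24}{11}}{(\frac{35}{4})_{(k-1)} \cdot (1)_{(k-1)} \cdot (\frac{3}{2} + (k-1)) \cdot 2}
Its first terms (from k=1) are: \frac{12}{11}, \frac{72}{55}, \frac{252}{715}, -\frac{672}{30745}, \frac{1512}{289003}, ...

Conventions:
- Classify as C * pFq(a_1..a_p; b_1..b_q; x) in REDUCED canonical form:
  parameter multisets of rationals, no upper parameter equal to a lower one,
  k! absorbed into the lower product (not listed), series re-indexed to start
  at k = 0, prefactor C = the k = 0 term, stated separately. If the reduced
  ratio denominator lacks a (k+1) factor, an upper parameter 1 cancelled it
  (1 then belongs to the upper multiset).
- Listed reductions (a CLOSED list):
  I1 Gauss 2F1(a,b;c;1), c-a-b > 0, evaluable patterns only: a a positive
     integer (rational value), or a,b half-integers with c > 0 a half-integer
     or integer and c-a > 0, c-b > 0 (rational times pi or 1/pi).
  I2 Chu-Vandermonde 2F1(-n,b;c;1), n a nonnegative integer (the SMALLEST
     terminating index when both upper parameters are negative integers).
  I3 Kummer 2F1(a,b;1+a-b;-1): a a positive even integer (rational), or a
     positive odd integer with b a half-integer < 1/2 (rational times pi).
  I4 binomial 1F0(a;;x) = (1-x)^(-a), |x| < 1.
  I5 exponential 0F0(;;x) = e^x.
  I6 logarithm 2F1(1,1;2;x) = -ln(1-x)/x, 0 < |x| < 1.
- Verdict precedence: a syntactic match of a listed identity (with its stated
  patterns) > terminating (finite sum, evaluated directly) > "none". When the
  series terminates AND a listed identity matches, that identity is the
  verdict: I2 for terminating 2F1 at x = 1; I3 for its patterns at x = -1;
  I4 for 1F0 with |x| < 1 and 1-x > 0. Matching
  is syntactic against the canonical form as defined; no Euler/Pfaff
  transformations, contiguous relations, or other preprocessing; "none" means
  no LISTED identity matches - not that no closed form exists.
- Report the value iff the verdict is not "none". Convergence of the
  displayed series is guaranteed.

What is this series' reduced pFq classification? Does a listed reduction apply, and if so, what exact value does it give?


Prefactor \frac{12}{11}, argument -1: 2F1 with upper {-\frac{7}{4}, 6} over lower {\frac{35}{4}}. Verdict at x = -1: Kummer (I3) matches (x = -1; c = \frac{35}{4} equals 1+a-b for upper {-\frac{7}{4}, 6}: listed pattern). Sum: \frac{19251}{7040}.

Key step: x = -1 and the constant factors (C = 12/11) combine into one prefactor.
Term ratio: r(k) = -1 * (k-\frac{7}{4}) (k+6) / [(k+\frac{35}{4}) (k+1)] - rational in k, leading ratio -1; with t_0 = \frac{12}{11}, classification follows.
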